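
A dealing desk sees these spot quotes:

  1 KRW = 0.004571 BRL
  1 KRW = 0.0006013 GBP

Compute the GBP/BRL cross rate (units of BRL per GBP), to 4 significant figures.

GBP/BRL = 7.602

1 GBP ÷ 0.0006013 = 1663.06 KRW
1663.06 KRW × 0.004571 = 7.60186 BRL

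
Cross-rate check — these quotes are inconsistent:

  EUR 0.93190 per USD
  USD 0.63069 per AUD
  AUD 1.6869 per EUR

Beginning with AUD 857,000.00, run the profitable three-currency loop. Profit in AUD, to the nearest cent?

Profitable loop is AUD → EUR → USD → AUD:
AUD 857,000.00 ÷ 1.6869 = EUR 508,032.49
EUR 508,032.49 ÷ 0.93190 = USD 545,157.73
USD 545,157.73 ÷ 0.63069 = AUD 864,383.02
Profit = AUD 864,383.02 − AUD 857,000.00

Profit: AUD 7,383.02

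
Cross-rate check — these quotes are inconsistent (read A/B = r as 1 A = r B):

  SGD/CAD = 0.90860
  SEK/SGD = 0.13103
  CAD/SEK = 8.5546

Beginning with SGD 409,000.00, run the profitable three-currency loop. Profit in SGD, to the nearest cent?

Profit: SGD 7,549.38

Profitable loop is SGD → CAD → SEK → SGD:
SGD 409,000.00 × 0.90860 = CAD 371,617.40
CAD 371,617.40 × 8.5546 = SEK 3,179,038.21
SEK 3,179,038.21 × 0.13103 = SGD 416,549.38
Profit = SGD 416,549.38 − SGD 409,000.00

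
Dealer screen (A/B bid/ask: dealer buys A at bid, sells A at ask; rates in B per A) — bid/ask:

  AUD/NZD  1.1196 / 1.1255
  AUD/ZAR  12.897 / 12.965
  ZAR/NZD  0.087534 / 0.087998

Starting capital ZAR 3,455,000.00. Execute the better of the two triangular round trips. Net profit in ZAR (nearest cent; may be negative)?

Net profit: ZAR 10,516.95

Best loop ZAR → NZD → AUD → ZAR:
ZAR 3,455,000.00 × 0.087534 (sell ZAR at bid) = NZD 302,429.97
NZD 302,429.97 ÷ 1.1255 (buy AUD at ask) = AUD 268,707.21
AUD 268,707.21 × 12.897 (sell AUD at bid) = ZAR 3,465,516.95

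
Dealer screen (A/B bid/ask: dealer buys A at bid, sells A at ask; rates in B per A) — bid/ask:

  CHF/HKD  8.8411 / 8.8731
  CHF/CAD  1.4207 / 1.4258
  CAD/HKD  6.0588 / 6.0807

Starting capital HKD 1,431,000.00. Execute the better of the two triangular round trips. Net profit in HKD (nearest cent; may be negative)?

Best loop HKD → CAD → CHF → HKD:
HKD 1,431,000.00 ÷ 6.0807 (buy CAD at ask) = CAD 235,334.75
CAD 235,334.75 ÷ 1.4258 (buy CHF at ask) = CHF 165,054.53
CHF 165,054.53 × 8.8411 (sell CHF at bid) = HKD 1,459,263.60

Net profit: HKD 28,263.60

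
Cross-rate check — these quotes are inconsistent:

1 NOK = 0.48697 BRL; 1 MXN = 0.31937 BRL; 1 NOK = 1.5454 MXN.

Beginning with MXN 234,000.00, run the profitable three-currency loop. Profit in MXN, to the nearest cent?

Profitable loop is MXN → BRL → NOK → MXN:
MXN 234,000.00 × 0.31937 = BRL 74,732.58
BRL 74,732.58 ÷ 0.48697 = NOK 153,464.44
NOK 153,464.44 × 1.5454 = MXN 237,163.95
Profit = MXN 237,163.95 − MXN 234,000.00

Profit: MXN 3,163.95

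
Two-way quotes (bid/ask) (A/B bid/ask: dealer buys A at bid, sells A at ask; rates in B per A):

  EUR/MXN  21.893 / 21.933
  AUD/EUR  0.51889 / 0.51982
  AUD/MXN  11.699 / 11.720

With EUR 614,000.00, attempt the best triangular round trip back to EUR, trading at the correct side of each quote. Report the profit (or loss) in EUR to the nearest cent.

Best loop EUR → AUD → MXN → EUR:
EUR 614,000.00 ÷ 0.51982 (buy AUD at ask) = AUD 1,181,178.10
AUD 1,181,178.10 × 11.699 (sell AUD at bid) = MXN 13,818,602.59
MXN 13,818,602.59 ÷ 21.933 (buy EUR at ask) = EUR 630,037.05

Net profit: EUR 16,037.05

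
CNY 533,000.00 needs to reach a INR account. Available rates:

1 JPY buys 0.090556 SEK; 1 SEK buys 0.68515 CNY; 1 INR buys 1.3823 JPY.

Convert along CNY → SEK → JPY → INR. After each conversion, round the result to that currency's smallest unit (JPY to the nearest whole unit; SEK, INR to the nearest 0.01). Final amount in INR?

INR 6,214,726.18

CNY 533,000.00 ÷ 0.68515 = SEK 777,931.84
SEK 777,931.84 ÷ 0.090556 = JPY 8,590,616
JPY 8,590,616 ÷ 1.3823 = INR 6,214,726.18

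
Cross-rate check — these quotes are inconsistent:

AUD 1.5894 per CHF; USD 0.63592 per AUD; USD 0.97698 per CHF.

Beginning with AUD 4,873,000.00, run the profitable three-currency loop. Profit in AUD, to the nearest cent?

Profitable loop is AUD → USD → CHF → AUD:
AUD 4,873,000.00 × 0.63592 = USD 3,098,838.16
USD 3,098,838.16 ÷ 0.97698 = CHF 3,171,854.24
CHF 3,171,854.24 × 1.5894 = AUD 5,041,345.14
Profit = AUD 5,041,345.14 − AUD 4,873,000.00

Profit: AUD 168,345.14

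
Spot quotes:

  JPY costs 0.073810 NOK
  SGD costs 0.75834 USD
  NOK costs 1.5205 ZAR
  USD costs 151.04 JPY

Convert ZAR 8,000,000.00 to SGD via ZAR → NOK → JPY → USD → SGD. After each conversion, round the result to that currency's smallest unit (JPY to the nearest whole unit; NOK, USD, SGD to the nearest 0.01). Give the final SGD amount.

ZAR 8,000,000.00 ÷ 1.5205 = NOK 5,261,427.16
NOK 5,261,427.16 ÷ 0.073810 = JPY 71,283,392
JPY 71,283,392 ÷ 151.04 = USD 471,950.42
USD 471,950.42 ÷ 0.75834 = SGD 622,346.73

SGD 622,346.73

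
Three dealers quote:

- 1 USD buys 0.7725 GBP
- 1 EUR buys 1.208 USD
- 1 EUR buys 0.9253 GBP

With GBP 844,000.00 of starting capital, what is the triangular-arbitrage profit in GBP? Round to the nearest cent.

Profit: GBP 7,187.64

Profitable loop is GBP → EUR → USD → GBP:
GBP 844,000.00 ÷ 0.9253 = EUR 912,136.60
EUR 912,136.60 × 1.208 = USD 1,101,861.02
USD 1,101,861.02 × 0.7725 = GBP 851,187.64
Profit = GBP 851,187.64 − GBP 844,000.00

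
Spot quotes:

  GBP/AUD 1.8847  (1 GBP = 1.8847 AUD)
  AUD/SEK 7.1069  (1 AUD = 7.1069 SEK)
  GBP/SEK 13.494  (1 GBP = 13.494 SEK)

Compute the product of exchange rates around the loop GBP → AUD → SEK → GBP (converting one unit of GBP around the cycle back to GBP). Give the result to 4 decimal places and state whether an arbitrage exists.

0.9926 (arbitrage exists)

Around GBP → AUD → SEK → GBP: 1 × 1.8847 × 7.1069 ÷ 13.494 = 0.992617
Product < 1; profitable direction is GBP → SEK → AUD → GBP.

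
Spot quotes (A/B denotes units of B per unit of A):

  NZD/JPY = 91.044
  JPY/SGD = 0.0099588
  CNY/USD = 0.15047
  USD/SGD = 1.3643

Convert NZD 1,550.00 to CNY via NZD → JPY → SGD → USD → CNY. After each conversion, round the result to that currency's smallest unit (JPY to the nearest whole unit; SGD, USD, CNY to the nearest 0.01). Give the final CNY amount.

NZD 1,550.00 × 91.044 = JPY 141,118
JPY 141,118 × 0.0099588 = SGD 1,405.37
SGD 1,405.37 ÷ 1.3643 = USD 1,030.10
USD 1,030.10 ÷ 0.15047 = CNY 6,845.88

CNY 6,845.88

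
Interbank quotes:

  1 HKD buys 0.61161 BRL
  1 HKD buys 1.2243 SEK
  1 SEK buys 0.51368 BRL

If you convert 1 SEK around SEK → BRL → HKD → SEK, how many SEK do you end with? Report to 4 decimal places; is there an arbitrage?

Around SEK → BRL → HKD → SEK: 1 × 0.51368 ÷ 0.61161 × 1.2243 = 1.028267
Product > 1; profitable direction is SEK → BRL → HKD → SEK.

1.0283 (arbitrage exists)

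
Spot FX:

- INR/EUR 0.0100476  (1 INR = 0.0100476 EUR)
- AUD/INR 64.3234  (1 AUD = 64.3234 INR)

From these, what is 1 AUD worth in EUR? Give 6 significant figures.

AUD/EUR = 0.646296

1 AUD × 64.3234 = 64.3234 INR
64.3234 INR × 0.0100476 = 0.646296 EUR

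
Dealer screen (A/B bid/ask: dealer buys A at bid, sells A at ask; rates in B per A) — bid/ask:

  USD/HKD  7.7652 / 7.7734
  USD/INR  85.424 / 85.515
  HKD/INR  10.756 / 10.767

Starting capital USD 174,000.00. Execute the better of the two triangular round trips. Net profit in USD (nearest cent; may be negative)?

Best loop USD → INR → HKD → USD:
USD 174,000.00 × 85.424 (sell USD at bid) = INR 14,863,776.00
INR 14,863,776.00 ÷ 10.767 (buy HKD at ask) = HKD 1,380,493.73
HKD 1,380,493.73 ÷ 7.7734 (buy USD at ask) = USD 177,592.01

Net profit: USD 3,592.01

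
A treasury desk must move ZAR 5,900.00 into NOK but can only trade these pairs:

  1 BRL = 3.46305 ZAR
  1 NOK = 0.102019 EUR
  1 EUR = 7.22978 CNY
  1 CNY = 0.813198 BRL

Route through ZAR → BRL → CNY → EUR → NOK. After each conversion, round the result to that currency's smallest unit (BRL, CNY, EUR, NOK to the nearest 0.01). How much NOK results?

ZAR 5,900.00 ÷ 3.46305 = BRL 1,703.70
BRL 1,703.70 ÷ 0.813198 = CNY 2,095.06
CNY 2,095.06 ÷ 7.22978 = EUR 289.78
EUR 289.78 ÷ 0.102019 = NOK 2,840.45

NOK 2,840.45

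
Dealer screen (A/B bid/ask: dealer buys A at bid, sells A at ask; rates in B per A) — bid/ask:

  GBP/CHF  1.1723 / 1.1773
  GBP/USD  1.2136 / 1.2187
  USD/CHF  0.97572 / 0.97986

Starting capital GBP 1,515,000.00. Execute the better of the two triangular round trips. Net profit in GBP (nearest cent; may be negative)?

Best loop GBP → USD → CHF → GBP:
GBP 1,515,000.00 × 1.2136 (sell GBP at bid) = USD 1,838,604.00
USD 1,838,604.00 × 0.97572 (sell USD at bid) = CHF 1,793,962.69
CHF 1,793,962.69 ÷ 1.1773 (buy GBP at ask) = GBP 1,523,794.02

Net profit: GBP 8,794.02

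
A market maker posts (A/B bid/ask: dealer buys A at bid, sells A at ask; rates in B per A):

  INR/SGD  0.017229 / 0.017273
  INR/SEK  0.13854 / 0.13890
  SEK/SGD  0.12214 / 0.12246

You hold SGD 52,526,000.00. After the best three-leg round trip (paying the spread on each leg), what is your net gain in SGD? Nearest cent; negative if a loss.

Best loop SGD → SEK → INR → SGD:
SGD 52,526,000.00 ÷ 0.12246 (buy SEK at ask) = SEK 428,923,730.20
SEK 428,923,730.20 ÷ 0.13890 (buy INR at ask) = INR 3,088,003,817.12
INR 3,088,003,817.12 × 0.017229 (sell INR at bid) = SGD 53,203,217.77

Net profit: SGD 677,217.77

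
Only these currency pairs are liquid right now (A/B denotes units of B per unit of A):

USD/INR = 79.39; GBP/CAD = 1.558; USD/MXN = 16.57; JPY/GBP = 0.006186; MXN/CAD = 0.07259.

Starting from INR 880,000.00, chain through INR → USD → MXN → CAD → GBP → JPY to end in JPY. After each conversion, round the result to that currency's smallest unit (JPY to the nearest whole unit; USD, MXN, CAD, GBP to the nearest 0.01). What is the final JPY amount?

JPY 1,383,372

INR 880,000.00 ÷ 79.39 = USD 11,084.52
USD 11,084.52 × 16.57 = MXN 183,670.50
MXN 183,670.50 × 0.07259 = CAD 13,332.64
CAD 13,332.64 ÷ 1.558 = GBP 8,557.54
GBP 8,557.54 ÷ 0.006186 = JPY 1,383,372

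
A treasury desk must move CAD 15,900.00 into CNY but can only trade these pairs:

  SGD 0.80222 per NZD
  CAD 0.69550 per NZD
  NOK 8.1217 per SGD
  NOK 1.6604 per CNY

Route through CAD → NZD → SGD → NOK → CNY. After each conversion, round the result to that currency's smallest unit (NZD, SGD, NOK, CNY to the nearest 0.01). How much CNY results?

CAD 15,900.00 ÷ 0.69550 = NZD 22,861.25
NZD 22,861.25 × 0.80222 = SGD 18,339.75
SGD 18,339.75 × 8.1217 = NOK 148,949.95
NOK 148,949.95 ÷ 1.6604 = CNY 89,707.27

CNY 89,707.27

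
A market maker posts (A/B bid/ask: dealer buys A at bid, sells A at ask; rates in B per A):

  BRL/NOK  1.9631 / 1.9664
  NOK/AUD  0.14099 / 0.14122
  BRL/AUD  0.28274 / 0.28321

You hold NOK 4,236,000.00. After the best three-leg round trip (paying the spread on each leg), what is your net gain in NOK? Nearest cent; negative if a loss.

Best loop NOK → BRL → AUD → NOK:
NOK 4,236,000.00 ÷ 1.9664 (buy BRL at ask) = BRL 2,154,190.40
BRL 2,154,190.40 × 0.28274 (sell BRL at bid) = AUD 609,075.79
AUD 609,075.79 ÷ 0.14122 (buy NOK at ask) = NOK 4,312,957.04

Net profit: NOK 76,957.04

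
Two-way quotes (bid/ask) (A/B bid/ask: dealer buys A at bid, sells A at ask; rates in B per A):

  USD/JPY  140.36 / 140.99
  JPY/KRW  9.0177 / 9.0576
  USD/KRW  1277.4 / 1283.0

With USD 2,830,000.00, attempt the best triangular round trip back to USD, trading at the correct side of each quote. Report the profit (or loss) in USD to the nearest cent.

Best loop USD → KRW → JPY → USD:
USD 2,830,000.00 × 1277.4 (sell USD at bid) = KRW 3,615,042,000
KRW 3,615,042,000 ÷ 9.0576 (buy JPY at ask) = JPY 399,116,985
JPY 399,116,985 ÷ 140.99 (buy USD at ask) = USD 2,830,817.68

Net profit: USD 817.68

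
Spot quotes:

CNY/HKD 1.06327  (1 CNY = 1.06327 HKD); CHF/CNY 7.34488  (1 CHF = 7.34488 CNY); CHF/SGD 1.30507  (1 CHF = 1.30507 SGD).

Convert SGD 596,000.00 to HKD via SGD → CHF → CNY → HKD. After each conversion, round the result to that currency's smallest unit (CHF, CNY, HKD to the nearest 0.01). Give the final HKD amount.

HKD 3,566,487.56

SGD 596,000.00 ÷ 1.30507 = CHF 456,680.48
CHF 456,680.48 × 7.34488 = CNY 3,354,263.32
CNY 3,354,263.32 × 1.06327 = HKD 3,566,487.56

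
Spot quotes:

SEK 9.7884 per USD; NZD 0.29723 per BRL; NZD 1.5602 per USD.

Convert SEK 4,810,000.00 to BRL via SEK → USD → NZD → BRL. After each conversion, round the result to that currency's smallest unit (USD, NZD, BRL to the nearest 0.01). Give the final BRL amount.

BRL 2,579,413.69

SEK 4,810,000.00 ÷ 9.7884 = USD 491,397.98
USD 491,397.98 × 1.5602 = NZD 766,679.13
NZD 766,679.13 ÷ 0.29723 = BRL 2,579,413.69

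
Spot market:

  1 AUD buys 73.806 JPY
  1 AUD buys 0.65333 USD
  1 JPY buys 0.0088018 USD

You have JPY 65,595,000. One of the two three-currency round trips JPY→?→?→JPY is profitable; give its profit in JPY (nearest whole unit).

Profitable loop is JPY → AUD → USD → JPY:
JPY 65,595,000 ÷ 73.806 = AUD 888,748.88
AUD 888,748.88 × 0.65333 = USD 580,646.31
USD 580,646.31 ÷ 0.0088018 = JPY 65,969,041
Profit = JPY 65,969,041 − JPY 65,595,000

Profit: JPY 374,041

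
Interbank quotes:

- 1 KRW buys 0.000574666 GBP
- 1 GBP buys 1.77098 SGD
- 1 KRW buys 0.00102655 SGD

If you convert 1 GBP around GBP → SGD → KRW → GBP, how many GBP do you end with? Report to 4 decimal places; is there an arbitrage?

0.9914 (arbitrage exists)

Around GBP → SGD → KRW → GBP: 1 × 1.77098 ÷ 0.00102655 × 0.000574666 = 0.991400
Product < 1; profitable direction is GBP → KRW → SGD → GBP.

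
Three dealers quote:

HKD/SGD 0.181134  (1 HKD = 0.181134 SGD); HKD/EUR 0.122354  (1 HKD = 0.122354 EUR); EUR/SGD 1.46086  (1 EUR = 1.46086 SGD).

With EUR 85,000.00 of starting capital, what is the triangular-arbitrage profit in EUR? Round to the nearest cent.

Profit: EUR 1,137.47

Profitable loop is EUR → HKD → SGD → EUR:
EUR 85,000.00 ÷ 0.122354 = HKD 694,705.53
HKD 694,705.53 × 0.181134 = SGD 125,834.79
SGD 125,834.79 ÷ 1.46086 = EUR 86,137.47
Profit = EUR 86,137.47 − EUR 85,000.00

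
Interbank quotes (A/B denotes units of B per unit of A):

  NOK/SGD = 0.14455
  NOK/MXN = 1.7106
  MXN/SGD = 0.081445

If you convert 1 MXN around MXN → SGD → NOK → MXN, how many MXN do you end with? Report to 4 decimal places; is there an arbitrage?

0.9638 (arbitrage exists)

Around MXN → SGD → NOK → MXN: 1 × 0.081445 ÷ 0.14455 × 1.7106 = 0.963817
Product < 1; profitable direction is MXN → NOK → SGD → MXN.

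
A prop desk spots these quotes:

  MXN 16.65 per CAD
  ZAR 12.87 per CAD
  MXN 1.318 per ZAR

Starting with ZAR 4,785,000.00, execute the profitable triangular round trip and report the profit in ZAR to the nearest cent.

Profit: ZAR 89,854.54

Profitable loop is ZAR → MXN → CAD → ZAR:
ZAR 4,785,000.00 × 1.318 = MXN 6,306,630.00
MXN 6,306,630.00 ÷ 16.65 = CAD 378,776.58
CAD 378,776.58 × 12.87 = ZAR 4,874,854.54
Profit = ZAR 4,874,854.54 − ZAR 4,785,000.00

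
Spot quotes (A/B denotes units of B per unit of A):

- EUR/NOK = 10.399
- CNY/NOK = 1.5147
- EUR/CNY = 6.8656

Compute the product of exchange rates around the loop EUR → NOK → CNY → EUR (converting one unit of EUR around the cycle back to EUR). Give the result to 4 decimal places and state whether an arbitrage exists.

Around EUR → NOK → CNY → EUR: 1 × 10.399 ÷ 1.5147 ÷ 6.8656 = 0.999969
Product ≈ 1 (deviation 0.003%, within rounding noise).

1.0000 (no arbitrage)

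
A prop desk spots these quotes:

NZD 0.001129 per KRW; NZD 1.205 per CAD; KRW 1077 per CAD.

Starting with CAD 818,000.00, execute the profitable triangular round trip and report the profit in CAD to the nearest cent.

Profitable loop is CAD → KRW → NZD → CAD:
CAD 818,000.00 × 1077 = KRW 880,986,000
KRW 880,986,000 × 0.001129 = NZD 994,633.19
NZD 994,633.19 ÷ 1.205 = CAD 825,421.74
Profit = CAD 825,421.74 − CAD 818,000.00

Profit: CAD 7,421.74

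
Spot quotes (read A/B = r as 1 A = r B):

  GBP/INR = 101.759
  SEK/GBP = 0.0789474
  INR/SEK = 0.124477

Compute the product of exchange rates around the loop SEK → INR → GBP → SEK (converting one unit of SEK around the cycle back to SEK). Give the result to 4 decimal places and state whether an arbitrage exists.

Around SEK → INR → GBP → SEK: 1 ÷ 0.124477 ÷ 101.759 ÷ 0.0789474 = 1.000001
Product ≈ 1 (deviation 0.000%, within rounding noise).

1.0000 (no arbitrage)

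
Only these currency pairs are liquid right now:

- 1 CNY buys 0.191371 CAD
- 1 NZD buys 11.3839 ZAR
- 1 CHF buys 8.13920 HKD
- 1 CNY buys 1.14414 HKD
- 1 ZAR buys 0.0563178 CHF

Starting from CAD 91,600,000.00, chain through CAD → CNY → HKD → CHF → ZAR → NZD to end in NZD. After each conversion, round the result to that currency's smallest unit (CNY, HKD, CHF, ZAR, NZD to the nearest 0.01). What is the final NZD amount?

NZD 104,949,420.04

CAD 91,600,000.00 ÷ 0.191371 = CNY 478,651,415.31
CNY 478,651,415.31 × 1.14414 = HKD 547,644,230.31
HKD 547,644,230.31 ÷ 8.13920 = CHF 67,284,773.73
CHF 67,284,773.73 ÷ 0.0563178 = ZAR 1,194,733,702.84
ZAR 1,194,733,702.84 ÷ 11.3839 = NZD 104,949,420.04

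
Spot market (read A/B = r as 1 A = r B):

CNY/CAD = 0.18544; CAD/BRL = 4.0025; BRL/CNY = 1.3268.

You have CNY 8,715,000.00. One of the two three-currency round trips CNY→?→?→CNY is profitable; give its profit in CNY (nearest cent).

Profit: CNY 134,671.90

Profitable loop is CNY → BRL → CAD → CNY:
CNY 8,715,000.00 ÷ 1.3268 = BRL 6,568,435.33
BRL 6,568,435.33 ÷ 4.0025 = CAD 1,641,083.16
CAD 1,641,083.16 ÷ 0.18544 = CNY 8,849,671.90
Profit = CNY 8,849,671.90 − CNY 8,715,000.00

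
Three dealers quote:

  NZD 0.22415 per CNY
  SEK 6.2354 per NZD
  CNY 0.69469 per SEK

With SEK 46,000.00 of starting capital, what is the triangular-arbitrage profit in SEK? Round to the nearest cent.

Profit: SEK 1,376.58

Profitable loop is SEK → NZD → CNY → SEK:
SEK 46,000.00 ÷ 6.2354 = NZD 7,377.23
NZD 7,377.23 ÷ 0.22415 = CNY 32,912.04
CNY 32,912.04 ÷ 0.69469 = SEK 47,376.58
Profit = SEK 47,376.58 − SEK 46,000.00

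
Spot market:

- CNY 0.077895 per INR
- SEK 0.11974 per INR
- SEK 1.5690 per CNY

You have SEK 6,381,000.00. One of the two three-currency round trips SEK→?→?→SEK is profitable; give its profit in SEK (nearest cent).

Profitable loop is SEK → INR → CNY → SEK:
SEK 6,381,000.00 ÷ 0.11974 = INR 53,290,462.67
INR 53,290,462.67 × 0.077895 = CNY 4,151,060.59
CNY 4,151,060.59 × 1.5690 = SEK 6,513,014.07
Profit = SEK 6,513,014.07 − SEK 6,381,000.00

Profit: SEK 132,014.07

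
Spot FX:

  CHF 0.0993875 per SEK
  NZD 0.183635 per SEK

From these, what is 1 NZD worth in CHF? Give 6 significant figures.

1 NZD ÷ 0.183635 = 5.44558 SEK
5.44558 SEK × 0.0993875 = 0.541223 CHF

NZD/CHF = 0.541223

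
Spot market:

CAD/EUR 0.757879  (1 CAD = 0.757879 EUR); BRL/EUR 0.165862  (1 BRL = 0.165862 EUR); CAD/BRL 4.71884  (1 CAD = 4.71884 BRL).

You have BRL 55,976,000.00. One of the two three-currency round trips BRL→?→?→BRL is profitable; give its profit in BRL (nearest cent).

Profit: BRL 1,831,493.30

Profitable loop is BRL → EUR → CAD → BRL:
BRL 55,976,000.00 × 0.165862 = EUR 9,284,291.31
EUR 9,284,291.31 ÷ 0.757879 = CAD 12,250,360.96
CAD 12,250,360.96 × 4.71884 = BRL 57,807,493.30
Profit = BRL 57,807,493.30 − BRL 55,976,000.00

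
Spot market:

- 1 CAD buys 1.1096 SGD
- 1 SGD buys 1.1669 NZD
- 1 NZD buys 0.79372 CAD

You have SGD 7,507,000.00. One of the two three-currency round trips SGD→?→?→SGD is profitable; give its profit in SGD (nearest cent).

Profit: SGD 207,962.64

Profitable loop is SGD → NZD → CAD → SGD:
SGD 7,507,000.00 × 1.1669 = NZD 8,759,918.30
NZD 8,759,918.30 × 0.79372 = CAD 6,952,922.35
CAD 6,952,922.35 × 1.1096 = SGD 7,714,962.64
Profit = SGD 7,714,962.64 − SGD 7,507,000.00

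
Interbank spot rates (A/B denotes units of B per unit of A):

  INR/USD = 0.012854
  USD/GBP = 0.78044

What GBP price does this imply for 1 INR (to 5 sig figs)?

1 INR × 0.012854 = 0.012854 USD
0.012854 USD × 0.78044 = 0.0100318 GBP

INR/GBP = 0.010032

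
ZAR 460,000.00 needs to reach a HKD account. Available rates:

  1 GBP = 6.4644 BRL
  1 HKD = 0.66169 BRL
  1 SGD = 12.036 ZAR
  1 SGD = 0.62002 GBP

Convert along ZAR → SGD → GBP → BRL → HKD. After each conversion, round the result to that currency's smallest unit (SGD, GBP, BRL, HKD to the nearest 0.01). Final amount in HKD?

HKD 231,502.18

ZAR 460,000.00 ÷ 12.036 = SGD 38,218.68
SGD 38,218.68 × 0.62002 = GBP 23,696.35
GBP 23,696.35 × 6.4644 = BRL 153,182.68
BRL 153,182.68 ÷ 0.66169 = HKD 231,502.18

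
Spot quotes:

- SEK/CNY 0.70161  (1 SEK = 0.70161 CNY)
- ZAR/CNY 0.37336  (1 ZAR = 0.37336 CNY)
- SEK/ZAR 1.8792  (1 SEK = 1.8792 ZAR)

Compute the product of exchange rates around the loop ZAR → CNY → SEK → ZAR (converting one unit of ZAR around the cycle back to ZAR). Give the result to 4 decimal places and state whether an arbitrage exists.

1.0000 (no arbitrage)

Around ZAR → CNY → SEK → ZAR: 1 × 0.37336 ÷ 0.70161 × 1.8792 = 1.000012
Product ≈ 1 (deviation 0.001%, within rounding noise).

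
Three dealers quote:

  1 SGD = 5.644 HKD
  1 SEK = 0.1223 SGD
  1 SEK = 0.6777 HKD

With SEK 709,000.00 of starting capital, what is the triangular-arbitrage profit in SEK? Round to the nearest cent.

Profitable loop is SEK → SGD → HKD → SEK:
SEK 709,000.00 × 0.1223 = SGD 86,710.70
SGD 86,710.70 × 5.644 = HKD 489,395.19
HKD 489,395.19 ÷ 0.6777 = SEK 722,141.35
Profit = SEK 722,141.35 − SEK 709,000.00

Profit: SEK 13,141.35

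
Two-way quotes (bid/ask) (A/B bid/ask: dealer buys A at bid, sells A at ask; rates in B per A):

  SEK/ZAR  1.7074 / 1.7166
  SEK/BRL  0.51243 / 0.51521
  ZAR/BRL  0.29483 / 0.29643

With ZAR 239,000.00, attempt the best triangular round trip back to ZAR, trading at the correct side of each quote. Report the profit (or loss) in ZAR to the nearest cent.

Net profit: ZAR 1,680.66

Best loop ZAR → SEK → BRL → ZAR:
ZAR 239,000.00 ÷ 1.7166 (buy SEK at ask) = SEK 139,228.71
SEK 139,228.71 × 0.51243 (sell SEK at bid) = BRL 71,344.97
BRL 71,344.97 ÷ 0.29643 (buy ZAR at ask) = ZAR 240,680.66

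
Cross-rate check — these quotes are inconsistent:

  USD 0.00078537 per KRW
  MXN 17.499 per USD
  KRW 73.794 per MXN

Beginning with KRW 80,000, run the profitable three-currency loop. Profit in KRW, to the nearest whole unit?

Profitable loop is KRW → USD → MXN → KRW:
KRW 80,000 × 0.00078537 = USD 62.83
USD 62.83 × 17.499 = MXN 1,099.46
MXN 1,099.46 × 73.794 = KRW 81,133
Profit = KRW 81,133 − KRW 80,000

Profit: KRW 1,133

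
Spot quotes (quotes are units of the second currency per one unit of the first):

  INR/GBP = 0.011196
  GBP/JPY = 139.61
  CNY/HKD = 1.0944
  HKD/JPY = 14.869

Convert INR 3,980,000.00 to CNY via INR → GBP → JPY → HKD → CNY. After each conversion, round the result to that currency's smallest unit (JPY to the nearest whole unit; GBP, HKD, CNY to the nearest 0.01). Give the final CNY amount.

CNY 382,300.32

INR 3,980,000.00 × 0.011196 = GBP 44,560.08
GBP 44,560.08 × 139.61 = JPY 6,221,033
JPY 6,221,033 ÷ 14.869 = HKD 418,389.47
HKD 418,389.47 ÷ 1.0944 = CNY 382,300.32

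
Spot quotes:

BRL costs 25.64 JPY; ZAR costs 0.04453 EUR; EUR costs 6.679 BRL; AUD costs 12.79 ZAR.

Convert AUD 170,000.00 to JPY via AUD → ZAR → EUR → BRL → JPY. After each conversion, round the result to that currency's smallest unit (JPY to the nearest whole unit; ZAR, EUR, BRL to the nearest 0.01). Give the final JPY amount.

JPY 16,580,653

AUD 170,000.00 × 12.79 = ZAR 2,174,300.00
ZAR 2,174,300.00 × 0.04453 = EUR 96,821.58
EUR 96,821.58 × 6.679 = BRL 646,671.33
BRL 646,671.33 × 25.64 = JPY 16,580,653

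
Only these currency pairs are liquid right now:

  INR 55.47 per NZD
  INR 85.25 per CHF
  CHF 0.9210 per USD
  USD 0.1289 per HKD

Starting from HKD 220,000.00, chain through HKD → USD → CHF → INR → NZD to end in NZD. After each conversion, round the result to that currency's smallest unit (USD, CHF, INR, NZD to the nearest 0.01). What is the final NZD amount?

HKD 220,000.00 × 0.1289 = USD 28,358.00
USD 28,358.00 × 0.9210 = CHF 26,117.72
CHF 26,117.72 × 85.25 = INR 2,226,535.63
INR 2,226,535.63 ÷ 55.47 = NZD 40,139.46

NZD 40,139.46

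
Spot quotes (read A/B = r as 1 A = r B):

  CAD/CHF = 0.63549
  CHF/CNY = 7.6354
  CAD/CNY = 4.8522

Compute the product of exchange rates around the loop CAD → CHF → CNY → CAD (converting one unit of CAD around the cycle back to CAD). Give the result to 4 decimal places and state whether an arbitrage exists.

1.0000 (no arbitrage)

Around CAD → CHF → CNY → CAD: 1 × 0.63549 × 7.6354 ÷ 4.8522 = 1.000004
Product ≈ 1 (deviation 0.000%, within rounding noise).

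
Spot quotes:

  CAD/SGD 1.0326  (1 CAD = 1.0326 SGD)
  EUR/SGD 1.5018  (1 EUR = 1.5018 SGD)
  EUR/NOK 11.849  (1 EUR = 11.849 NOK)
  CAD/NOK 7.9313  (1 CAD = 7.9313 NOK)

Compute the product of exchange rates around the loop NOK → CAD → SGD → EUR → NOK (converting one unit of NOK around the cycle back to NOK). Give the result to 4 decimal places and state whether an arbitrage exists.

1.0272 (arbitrage exists)

Around NOK → CAD → SGD → EUR → NOK: 1 ÷ 7.9313 × 1.0326 ÷ 1.5018 × 11.849 = 1.027206
Product > 1; profitable direction is NOK → CAD → SGD → EUR → NOK.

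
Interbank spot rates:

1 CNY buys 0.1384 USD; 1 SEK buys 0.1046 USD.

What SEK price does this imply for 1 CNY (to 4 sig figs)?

1 CNY × 0.1384 = 0.1384 USD
0.1384 USD ÷ 0.1046 = 1.32314 SEK

CNY/SEK = 1.323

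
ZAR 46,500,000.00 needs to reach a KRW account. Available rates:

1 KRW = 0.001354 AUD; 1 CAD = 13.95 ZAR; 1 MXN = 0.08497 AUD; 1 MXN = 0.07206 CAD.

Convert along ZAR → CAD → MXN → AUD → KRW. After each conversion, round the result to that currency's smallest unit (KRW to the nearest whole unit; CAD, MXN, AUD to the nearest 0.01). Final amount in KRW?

ZAR 46,500,000.00 ÷ 13.95 = CAD 3,333,333.33
CAD 3,333,333.33 ÷ 0.07206 = MXN 46,257,748.13
MXN 46,257,748.13 × 0.08497 = AUD 3,930,520.86
AUD 3,930,520.86 ÷ 0.001354 = KRW 2,902,895,761

KRW 2,902,895,761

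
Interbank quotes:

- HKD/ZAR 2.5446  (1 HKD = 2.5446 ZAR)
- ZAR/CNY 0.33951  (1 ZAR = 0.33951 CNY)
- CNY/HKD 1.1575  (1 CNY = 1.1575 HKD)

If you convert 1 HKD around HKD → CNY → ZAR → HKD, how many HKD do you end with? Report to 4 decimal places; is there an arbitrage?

Around HKD → CNY → ZAR → HKD: 1 ÷ 1.1575 ÷ 0.33951 ÷ 2.5446 = 1.000016
Product ≈ 1 (deviation 0.002%, within rounding noise).

1.0000 (no arbitrage)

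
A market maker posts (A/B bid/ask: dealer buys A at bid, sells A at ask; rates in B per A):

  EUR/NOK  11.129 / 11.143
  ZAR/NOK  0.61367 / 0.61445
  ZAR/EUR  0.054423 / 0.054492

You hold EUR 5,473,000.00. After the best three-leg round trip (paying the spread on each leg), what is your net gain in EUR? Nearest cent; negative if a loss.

Net profit: EUR 58,277.69

Best loop EUR → ZAR → NOK → EUR:
EUR 5,473,000.00 ÷ 0.054492 (buy ZAR at ask) = ZAR 100,436,761.36
ZAR 100,436,761.36 × 0.61367 (sell ZAR at bid) = NOK 61,635,027.34
NOK 61,635,027.34 ÷ 11.143 (buy EUR at ask) = EUR 5,531,277.69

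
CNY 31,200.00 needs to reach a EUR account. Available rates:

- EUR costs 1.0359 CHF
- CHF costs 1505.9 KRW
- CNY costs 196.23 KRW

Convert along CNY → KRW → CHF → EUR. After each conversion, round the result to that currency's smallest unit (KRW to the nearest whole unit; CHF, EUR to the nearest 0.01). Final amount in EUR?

EUR 3,924.69

CNY 31,200.00 × 196.23 = KRW 6,122,376
KRW 6,122,376 ÷ 1505.9 = CHF 4,065.59
CHF 4,065.59 ÷ 1.0359 = EUR 3,924.69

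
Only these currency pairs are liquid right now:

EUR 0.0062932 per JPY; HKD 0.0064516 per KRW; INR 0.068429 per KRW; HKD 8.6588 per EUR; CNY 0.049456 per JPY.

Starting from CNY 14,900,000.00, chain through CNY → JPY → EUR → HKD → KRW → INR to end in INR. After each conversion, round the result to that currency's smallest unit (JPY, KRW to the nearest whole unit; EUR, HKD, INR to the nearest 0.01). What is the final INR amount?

INR 174,128,269.87

CNY 14,900,000.00 ÷ 0.049456 = JPY 301,277,904
JPY 301,277,904 × 0.0062932 = EUR 1,896,002.11
EUR 1,896,002.11 × 8.6588 = HKD 16,417,103.07
HKD 16,417,103.07 ÷ 0.0064516 = KRW 2,544,656,065
KRW 2,544,656,065 × 0.068429 = INR 174,128,269.87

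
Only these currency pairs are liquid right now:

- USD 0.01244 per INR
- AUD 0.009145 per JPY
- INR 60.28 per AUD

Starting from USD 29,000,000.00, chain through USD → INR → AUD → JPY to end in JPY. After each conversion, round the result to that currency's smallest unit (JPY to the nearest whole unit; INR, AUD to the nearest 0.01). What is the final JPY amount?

JPY 4,228,834,258

USD 29,000,000.00 ÷ 0.01244 = INR 2,331,189,710.61
INR 2,331,189,710.61 ÷ 60.28 = AUD 38,672,689.29
AUD 38,672,689.29 ÷ 0.009145 = JPY 4,228,834,258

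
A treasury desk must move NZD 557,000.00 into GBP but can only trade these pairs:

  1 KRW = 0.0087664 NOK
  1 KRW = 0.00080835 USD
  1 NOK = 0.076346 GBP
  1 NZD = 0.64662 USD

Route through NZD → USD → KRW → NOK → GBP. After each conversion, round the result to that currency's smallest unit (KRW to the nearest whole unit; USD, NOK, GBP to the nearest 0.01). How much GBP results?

GBP 298,203.31

NZD 557,000.00 × 0.64662 = USD 360,167.34
USD 360,167.34 ÷ 0.00080835 = KRW 445,558,657
KRW 445,558,657 × 0.0087664 = NOK 3,905,945.41
NOK 3,905,945.41 × 0.076346 = GBP 298,203.31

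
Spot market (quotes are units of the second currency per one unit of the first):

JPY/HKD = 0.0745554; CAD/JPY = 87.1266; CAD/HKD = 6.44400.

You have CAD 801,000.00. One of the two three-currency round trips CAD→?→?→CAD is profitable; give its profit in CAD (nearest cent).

Profitable loop is CAD → JPY → HKD → CAD:
CAD 801,000.00 × 87.1266 = JPY 69,788,407
JPY 69,788,407 × 0.0745554 = HKD 5,203,102.57
HKD 5,203,102.57 ÷ 6.44400 = CAD 807,433.67
Profit = CAD 807,433.67 − CAD 801,000.00

Profit: CAD 6,433.67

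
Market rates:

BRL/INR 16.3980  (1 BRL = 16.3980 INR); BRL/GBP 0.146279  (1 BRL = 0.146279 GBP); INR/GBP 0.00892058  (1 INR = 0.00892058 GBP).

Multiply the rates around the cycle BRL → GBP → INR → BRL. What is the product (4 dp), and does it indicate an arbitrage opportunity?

Around BRL → GBP → INR → BRL: 1 × 0.146279 ÷ 0.00892058 ÷ 16.3980 = 0.999995
Product ≈ 1 (deviation 0.000%, within rounding noise).

1.0000 (no arbitrage)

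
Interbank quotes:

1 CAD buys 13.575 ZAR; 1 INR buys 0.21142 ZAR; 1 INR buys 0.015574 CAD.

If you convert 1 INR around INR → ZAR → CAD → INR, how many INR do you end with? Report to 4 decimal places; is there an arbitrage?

1.0000 (no arbitrage)

Around INR → ZAR → CAD → INR: 1 × 0.21142 ÷ 13.575 ÷ 0.015574 = 1.000014
Product ≈ 1 (deviation 0.001%, within rounding noise).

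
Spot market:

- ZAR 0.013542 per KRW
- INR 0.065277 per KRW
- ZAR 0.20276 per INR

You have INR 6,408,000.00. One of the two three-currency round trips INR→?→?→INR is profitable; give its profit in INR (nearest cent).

Profitable loop is INR → KRW → ZAR → INR:
INR 6,408,000.00 ÷ 0.065277 = KRW 98,166,276
KRW 98,166,276 × 0.013542 = ZAR 1,329,367.71
ZAR 1,329,367.71 ÷ 0.20276 = INR 6,556,360.77
Profit = INR 6,556,360.77 − INR 6,408,000.00

Profit: INR 148,360.77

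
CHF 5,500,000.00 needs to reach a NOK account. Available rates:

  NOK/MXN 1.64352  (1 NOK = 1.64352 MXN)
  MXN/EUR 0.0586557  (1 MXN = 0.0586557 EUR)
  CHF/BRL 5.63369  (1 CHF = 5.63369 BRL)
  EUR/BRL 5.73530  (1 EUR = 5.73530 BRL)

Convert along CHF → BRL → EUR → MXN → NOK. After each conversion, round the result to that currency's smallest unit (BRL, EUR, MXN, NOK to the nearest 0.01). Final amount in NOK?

CHF 5,500,000.00 × 5.63369 = BRL 30,985,295.00
BRL 30,985,295.00 ÷ 5.73530 = EUR 5,402,558.72
EUR 5,402,558.72 ÷ 0.0586557 = MXN 92,106,286.69
MXN 92,106,286.69 ÷ 1.64352 = NOK 56,042,084.48

NOK 56,042,084.48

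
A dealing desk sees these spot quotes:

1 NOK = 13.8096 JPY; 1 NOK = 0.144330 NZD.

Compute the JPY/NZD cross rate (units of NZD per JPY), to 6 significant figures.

JPY/NZD = 0.0104514

1 JPY ÷ 13.8096 = 0.0724134 NOK
0.0724134 NOK × 0.144330 = 0.0104514 NZD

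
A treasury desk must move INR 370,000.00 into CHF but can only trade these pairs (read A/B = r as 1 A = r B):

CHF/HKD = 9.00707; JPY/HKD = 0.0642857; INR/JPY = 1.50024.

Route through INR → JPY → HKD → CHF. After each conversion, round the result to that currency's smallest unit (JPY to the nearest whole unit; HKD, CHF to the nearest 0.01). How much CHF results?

INR 370,000.00 × 1.50024 = JPY 555,089
JPY 555,089 × 0.0642857 = HKD 35,684.28
HKD 35,684.28 ÷ 9.00707 = CHF 3,961.81

CHF 3,961.81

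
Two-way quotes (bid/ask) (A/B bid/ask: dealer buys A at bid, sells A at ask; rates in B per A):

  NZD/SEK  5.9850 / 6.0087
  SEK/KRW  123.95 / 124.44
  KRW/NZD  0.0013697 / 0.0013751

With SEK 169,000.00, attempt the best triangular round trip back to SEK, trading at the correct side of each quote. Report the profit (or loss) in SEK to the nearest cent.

Net profit: SEK 2,720.78

Best loop SEK → KRW → NZD → SEK:
SEK 169,000.00 × 123.95 (sell SEK at bid) = KRW 20,947,550
KRW 20,947,550 × 0.0013697 (sell KRW at bid) = NZD 28,691.86
NZD 28,691.86 × 5.9850 (sell NZD at bid) = SEK 171,720.78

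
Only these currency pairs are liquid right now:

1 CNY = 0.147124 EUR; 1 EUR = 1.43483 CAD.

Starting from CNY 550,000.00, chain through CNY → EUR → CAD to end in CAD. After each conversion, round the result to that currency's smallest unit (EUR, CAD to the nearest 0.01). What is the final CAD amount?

CAD 116,103.86

CNY 550,000.00 × 0.147124 = EUR 80,918.20
EUR 80,918.20 × 1.43483 = CAD 116,103.86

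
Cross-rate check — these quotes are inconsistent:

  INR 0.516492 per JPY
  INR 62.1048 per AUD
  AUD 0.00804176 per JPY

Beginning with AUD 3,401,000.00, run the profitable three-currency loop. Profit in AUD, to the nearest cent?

Profit: AUD 116,174.82

Profitable loop is AUD → JPY → INR → AUD:
AUD 3,401,000.00 ÷ 0.00804176 = JPY 422,917,371
JPY 422,917,371 × 0.516492 = INR 218,433,438.95
INR 218,433,438.95 ÷ 62.1048 = AUD 3,517,174.82
Profit = AUD 3,517,174.82 − AUD 3,401,000.00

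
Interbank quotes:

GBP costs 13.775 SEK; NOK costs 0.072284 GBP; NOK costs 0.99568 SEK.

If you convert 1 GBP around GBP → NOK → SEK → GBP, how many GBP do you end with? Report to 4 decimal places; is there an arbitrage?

Around GBP → NOK → SEK → GBP: 1 ÷ 0.072284 × 0.99568 ÷ 13.775 = 0.999968
Product ≈ 1 (deviation 0.003%, within rounding noise).

1.0000 (no arbitrage)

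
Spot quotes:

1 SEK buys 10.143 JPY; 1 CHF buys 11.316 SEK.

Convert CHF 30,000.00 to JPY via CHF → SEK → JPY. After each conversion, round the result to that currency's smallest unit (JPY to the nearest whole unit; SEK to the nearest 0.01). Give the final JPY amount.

CHF 30,000.00 × 11.316 = SEK 339,480.00
SEK 339,480.00 × 10.143 = JPY 3,443,346

JPY 3,443,346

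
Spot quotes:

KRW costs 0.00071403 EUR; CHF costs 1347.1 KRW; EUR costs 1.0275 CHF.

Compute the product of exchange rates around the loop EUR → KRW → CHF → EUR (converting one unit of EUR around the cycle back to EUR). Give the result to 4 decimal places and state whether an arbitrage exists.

1.0118 (arbitrage exists)

Around EUR → KRW → CHF → EUR: 1 ÷ 0.00071403 ÷ 1347.1 ÷ 1.0275 = 1.011817
Product > 1; profitable direction is EUR → KRW → CHF → EUR.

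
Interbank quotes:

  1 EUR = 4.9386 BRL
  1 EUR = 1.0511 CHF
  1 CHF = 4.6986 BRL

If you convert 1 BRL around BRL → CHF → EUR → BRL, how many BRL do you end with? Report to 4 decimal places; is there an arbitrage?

Around BRL → CHF → EUR → BRL: 1 ÷ 4.6986 ÷ 1.0511 × 4.9386 = 0.999980
Product ≈ 1 (deviation 0.002%, within rounding noise).

1.0000 (no arbitrage)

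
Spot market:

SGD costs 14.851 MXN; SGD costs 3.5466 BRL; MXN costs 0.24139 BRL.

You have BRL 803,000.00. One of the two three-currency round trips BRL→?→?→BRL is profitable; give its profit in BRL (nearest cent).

Profit: BRL 8,667.78

Profitable loop is BRL → SGD → MXN → BRL:
BRL 803,000.00 ÷ 3.5466 = SGD 226,414.03
SGD 226,414.03 × 14.851 = MXN 3,362,474.76
MXN 3,362,474.76 × 0.24139 = BRL 811,667.78
Profit = BRL 811,667.78 − BRL 803,000.00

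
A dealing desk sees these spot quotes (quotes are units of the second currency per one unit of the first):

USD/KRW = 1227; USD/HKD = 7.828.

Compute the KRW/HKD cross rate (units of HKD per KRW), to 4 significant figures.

1 KRW ÷ 1227 = 0.000814996 USD
0.000814996 USD × 7.828 = 0.00637979 HKD

KRW/HKD = 0.006380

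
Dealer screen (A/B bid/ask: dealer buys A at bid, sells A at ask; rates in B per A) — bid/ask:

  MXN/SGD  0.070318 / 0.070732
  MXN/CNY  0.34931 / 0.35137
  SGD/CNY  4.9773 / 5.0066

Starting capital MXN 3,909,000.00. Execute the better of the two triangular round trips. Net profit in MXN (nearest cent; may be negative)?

Best loop MXN → SGD → CNY → MXN:
MXN 3,909,000.00 × 0.070318 (sell MXN at bid) = SGD 274,873.06
SGD 274,873.06 × 4.9773 (sell SGD at bid) = CNY 1,368,125.69
CNY 1,368,125.69 ÷ 0.35137 (buy MXN at ask) = MXN 3,893,689.53

Net result: MXN -15,310.47 (no profitable arbitrage after spreads)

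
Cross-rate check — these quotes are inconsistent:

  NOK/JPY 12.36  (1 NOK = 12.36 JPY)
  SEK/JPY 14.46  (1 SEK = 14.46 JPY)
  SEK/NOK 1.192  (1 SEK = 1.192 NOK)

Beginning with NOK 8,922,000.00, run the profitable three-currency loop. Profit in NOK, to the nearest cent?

Profit: NOK 168,518.44

Profitable loop is NOK → JPY → SEK → NOK:
NOK 8,922,000.00 × 12.36 = JPY 110,275,920
JPY 110,275,920 ÷ 14.46 = SEK 7,626,273.86
SEK 7,626,273.86 × 1.192 = NOK 9,090,518.44
Profit = NOK 9,090,518.44 − NOK 8,922,000.00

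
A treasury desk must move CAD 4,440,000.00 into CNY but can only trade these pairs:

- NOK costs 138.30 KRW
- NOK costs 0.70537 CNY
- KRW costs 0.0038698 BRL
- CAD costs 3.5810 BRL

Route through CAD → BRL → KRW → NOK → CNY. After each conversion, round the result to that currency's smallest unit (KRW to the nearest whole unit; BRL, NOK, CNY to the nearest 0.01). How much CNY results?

CAD 4,440,000.00 × 3.5810 = BRL 15,899,640.00
BRL 15,899,640.00 ÷ 0.0038698 = KRW 4,108,646,442
KRW 4,108,646,442 ÷ 138.30 = NOK 29,708,217.22
NOK 29,708,217.22 × 0.70537 = CNY 20,955,285.18

CNY 20,955,285.18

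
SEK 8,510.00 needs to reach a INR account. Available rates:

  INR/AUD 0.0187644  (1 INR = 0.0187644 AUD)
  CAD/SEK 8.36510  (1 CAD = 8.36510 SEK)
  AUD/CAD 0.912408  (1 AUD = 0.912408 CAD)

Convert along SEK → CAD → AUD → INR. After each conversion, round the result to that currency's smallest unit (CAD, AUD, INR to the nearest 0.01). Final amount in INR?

SEK 8,510.00 ÷ 8.36510 = CAD 1,017.32
CAD 1,017.32 ÷ 0.912408 = AUD 1,114.98
AUD 1,114.98 ÷ 0.0187644 = INR 59,419.97

INR 59,419.97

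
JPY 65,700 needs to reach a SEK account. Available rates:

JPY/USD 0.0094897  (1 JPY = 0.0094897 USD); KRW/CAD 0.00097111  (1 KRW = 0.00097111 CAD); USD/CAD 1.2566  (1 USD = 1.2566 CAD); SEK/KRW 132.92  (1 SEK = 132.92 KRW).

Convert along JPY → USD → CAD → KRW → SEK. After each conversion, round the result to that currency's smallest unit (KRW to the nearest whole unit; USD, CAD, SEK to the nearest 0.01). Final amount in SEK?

SEK 6,069.49

JPY 65,700 × 0.0094897 = USD 623.47
USD 623.47 × 1.2566 = CAD 783.45
CAD 783.45 ÷ 0.00097111 = KRW 806,757
KRW 806,757 ÷ 132.92 = SEK 6,069.49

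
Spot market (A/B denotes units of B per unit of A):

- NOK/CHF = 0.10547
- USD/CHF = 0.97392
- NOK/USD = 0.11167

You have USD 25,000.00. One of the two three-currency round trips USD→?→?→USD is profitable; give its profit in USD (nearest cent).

Profit: USD 779.28

Profitable loop is USD → CHF → NOK → USD:
USD 25,000.00 × 0.97392 = CHF 24,348.00
CHF 24,348.00 ÷ 0.10547 = NOK 230,852.38
NOK 230,852.38 × 0.11167 = USD 25,779.28
Profit = USD 25,779.28 − USD 25,000.00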